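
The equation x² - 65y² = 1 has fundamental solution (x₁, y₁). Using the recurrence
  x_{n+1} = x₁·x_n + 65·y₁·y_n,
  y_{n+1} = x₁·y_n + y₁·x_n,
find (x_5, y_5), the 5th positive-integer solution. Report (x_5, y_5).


Step 1: Find the fundamental solution (x₁, y₁) of x² - 65y² = 1.
  Expand √65 as a continued fraction. a₀ = ⌊√65⌋ = 8; iterate m_{k+1} = d_k·a_k − m_k, d_{k+1} = (65 − m_{k+1}²)/d_k, a_{k+1} = ⌊(a₀ + m_{k+1})/d_{k+1}⌋ (starting m₀ = 0, d₀ = 1), with convergents p_k = a_k·p_{k-1} + p_{k-2}, q_k = a_k·q_{k-1} + q_{k-2} (p₋₁ = 1, q₋₁ = 0):
  k = 0: a₀ = 8; p₀/q₀ = 8/1; p₀² − 65·q₀² = 64 − 65 = -1.
  k = 1: m = 8, d = 1, a = ⌊(8 + 8)/1⌋ = 16; p/q = (16·8 + 1)/(16·1 + 0) = 129/16; p² − 65·q² = 16641 − 16640 = 1.
  The first convergent with p² − 65·q² = 1 gives the fundamental solution (x₁, y₁) = (129, 16).
Step 2: Apply the recurrence (x_{n+1}, y_{n+1}) = (x₁x_n + 65y₁y_n, x₁y_n + y₁x_n) repeatedly.
  From (x_1, y_1) = (129, 16): x_2 = 129·129 + 65·16·16 = 33281; y_2 = 129·16 + 16·129 = 4128.
  From (x_2, y_2) = (33281, 4128): x_3 = 129·33281 + 65·16·4128 = 8586369; y_3 = 129·4128 + 16·33281 = 1065008.
  From (x_3, y_3) = (8586369, 1065008): x_4 = 129·8586369 + 65·16·1065008 = 2215249921; y_4 = 129·1065008 + 16·8586369 = 274767936.
  From (x_4, y_4) = (2215249921, 274767936): x_5 = 129·2215249921 + 65·16·274767936 = 571525893249; y_5 = 129·274767936 + 16·2215249921 = 70889062480.
Step 3: Verify x_5² - 65·y_5² = 326641846654067343776001 - 326641846654067343776000 = 1 (should be 1). ✓

(x_1, y_1) = (129, 16); (x_5, y_5) = (571525893249, 70889062480).


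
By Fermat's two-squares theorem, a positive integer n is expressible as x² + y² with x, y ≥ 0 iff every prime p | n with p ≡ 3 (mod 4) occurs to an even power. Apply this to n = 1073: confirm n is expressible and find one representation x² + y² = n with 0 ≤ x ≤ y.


Step 1: Factor n = 1073 = 29 · 37.
Step 2: Check the mod-4 condition on each prime factor: 29 ≡ 1 (mod 4), exponent 1; 37 ≡ 1 (mod 4), exponent 1.
All primes ≡ 3 (mod 4) appear to even exponent (or don't appear), so by the two-squares theorem n IS expressible as a sum of two squares.
Step 3: Build a representation. Here n = 29 · 37 is a product of primes ≡ 1 (mod 4). Each prime p ≡ 1 (mod 4) is itself a sum of two squares; find a² by testing p − a² for a perfect square:
  29: 29 − 1² = 28, 29 − 2² = 25 = 5² ⇒ 29 = 2² + 5².
  37: 37 − 1² = 36 = 6² ⇒ 37 = 1² + 6².
  Combine using the Brahmagupta–Fibonacci identity (a² + b²)(c² + d²) = (ac − bd)² + (ad + bc)² = (ac + bd)² + (ad − bc)²:
  29 · 37 = 1073: from (2² + 5²)(1² + 6²), take (2·1 − 5·6, 2·6 + 5·1) = (2 − 30, 12 + 5) = (-28, 17); dropping signs (only squares matter) gives (28, 17); check 28² + 17² = 784 + 289 = 1073 ✓.
Step 4: Order so x ≤ y and verify: 17² + 28² = 289 + 784 = 1073 = n. ✓

n = 1073 = 17² + 28² (one valid representation with x ≤ y).


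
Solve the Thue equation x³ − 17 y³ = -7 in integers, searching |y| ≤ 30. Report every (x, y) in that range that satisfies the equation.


The equation is x³ - 17y³ = -7. For fixed y, x³ = 17·y³ − 7, so a solution requires the RHS to be a perfect cube.
Strategy: iterate y from -30 to 30, compute RHS = 17·y³ − 7, and check whether it is a (positive or negative) perfect cube.
Check small values of y:
  y = 0: RHS = -7 is not a perfect cube.
  y = 1: RHS = 10 is not a perfect cube.
  y = -1: RHS = -24 is not a perfect cube.
  y = 2: RHS = 129 is not a perfect cube.
  y = -2: RHS = -143 is not a perfect cube.
  y = 3: RHS = 452 is not a perfect cube.
  y = -3: RHS = -466 is not a perfect cube.
Continuing the search up to |y| = 30 finds no solutions either.
No (x, y) in the scanned range satisfies the equation.

No integer solutions with |y| ≤ 30.


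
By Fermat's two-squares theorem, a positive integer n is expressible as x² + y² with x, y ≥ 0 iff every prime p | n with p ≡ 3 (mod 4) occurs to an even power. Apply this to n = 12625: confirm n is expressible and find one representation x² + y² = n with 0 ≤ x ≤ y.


Step 1: Factor n = 12625 = 5^3 · 101.
Step 2: Check the mod-4 condition on each prime factor: 5 ≡ 1 (mod 4), exponent 3; 101 ≡ 1 (mod 4), exponent 1.
All primes ≡ 3 (mod 4) appear to even exponent (or don't appear), so by the two-squares theorem n IS expressible as a sum of two squares.
Step 3: Build a representation. Group n = k² · m with k = 5 and m = 5 · 101 = 505 (a product of primes ≡ 1 (mod 4)); a representation of m scales to one of n via (k·x)² + (k·y)² = k²(x² + y²). Each prime p ≡ 1 (mod 4) is itself a sum of two squares; find a² by testing p − a² for a perfect square:
  5: 5 − 1² = 4 = 2² ⇒ 5 = 1² + 2².
  101: 101 − 1² = 100 = 10² ⇒ 101 = 1² + 10².
  Combine using the Brahmagupta–Fibonacci identity (a² + b²)(c² + d²) = (ac − bd)² + (ad + bc)² = (ac + bd)² + (ad − bc)²:
  5 · 101 = 505: from (1² + 2²)(1² + 10²), take (1·1 − 2·10, 1·10 + 2·1) = (1 − 20, 10 + 2) = (-19, 12); dropping signs (only squares matter) gives (19, 12); check 19² + 12² = 361 + 144 = 505 ✓.
  Scale by k = 5: (5·19, 5·12) = (95, 60).
Step 4: Order so x ≤ y and verify: 60² + 95² = 3600 + 9025 = 12625 = n. ✓

n = 12625 = 60² + 95² (one valid representation with x ≤ y).


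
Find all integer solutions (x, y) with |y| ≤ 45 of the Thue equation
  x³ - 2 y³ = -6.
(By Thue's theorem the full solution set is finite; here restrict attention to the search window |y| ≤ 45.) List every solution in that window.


The equation is x³ - 2y³ = -6. For fixed y, x³ = 2·y³ − 6, so a solution requires the RHS to be a perfect cube.
Strategy: iterate y from -45 to 45, compute RHS = 2·y³ − 6, and check whether it is a (positive or negative) perfect cube.
Check small values of y:
  y = 0: RHS = -6 is not a perfect cube.
  y = 1: RHS = -4 is not a perfect cube.
  y = -1: RHS = -8 = (-2)³ ⇒ x = -2 works.
  y = 2: RHS = 10 is not a perfect cube.
  y = -2: RHS = -22 is not a perfect cube.
  y = 3: RHS = 48 is not a perfect cube.
  y = -3: RHS = -60 is not a perfect cube.
Continuing the search up to |y| = 45 finds no further solutions beyond those listed.
Collected solutions: (-2, -1).

Solutions (with |y| ≤ 45): (-2, -1).


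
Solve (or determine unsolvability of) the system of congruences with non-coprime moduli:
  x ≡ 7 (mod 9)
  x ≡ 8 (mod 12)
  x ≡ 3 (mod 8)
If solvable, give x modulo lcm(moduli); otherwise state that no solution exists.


Moduli 9, 12, 8 are not pairwise coprime, so CRT works modulo lcm(m_i) when all pairwise compatibility conditions hold.
Pairwise compatibility: gcd(m_i, m_j) must divide a_i - a_j for every pair.
Merge one congruence at a time:
  Start: x ≡ 7 (mod 9).
  Combine with x ≡ 8 (mod 12): gcd(9, 12) = 3, and 8 - 7 = 1 is NOT divisible by 3.
    ⇒ system is inconsistent (no integer solution).

No solution (the system is inconsistent).


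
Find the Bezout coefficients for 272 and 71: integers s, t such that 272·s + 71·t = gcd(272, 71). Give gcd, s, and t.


Euclidean algorithm on (272, 71) — divide until remainder is 0:
  272 = 3 · 71 + 59
  71 = 1 · 59 + 12
  59 = 4 · 12 + 11
  12 = 1 · 11 + 1
  11 = 11 · 1 + 0
gcd(272, 71) = 1.
Track Bezout coefficients alongside the remainders: start with r₀ = 272 = a·1 + b·0 (s = 1, t = 0) and r₁ = 71 = a·0 + b·1 (s = 0, t = 1); each new remainder r_{k+1} = r_{k-1} − q_k·r_k inherits s_{k+1} = s_{k-1} − q_k·s_k, t_{k+1} = t_{k-1} − q_k·t_k, so r_k = a·s_k + b·t_k at every step:
  q = 3: r = 59, s = 1 − 3·0 = 1, t = 0 − 3·1 = -3  (check: 272·1 + 71·(-3) = 59)
  q = 1: r = 12, s = 0 − 1·1 = -1, t = 1 − 1·(-3) = 4  (check: 272·(-1) + 71·4 = 12)
  q = 4: r = 11, s = 1 − 4·(-1) = 5, t = -3 − 4·4 = -19  (check: 272·5 + 71·(-19) = 11)
  q = 1: r = 1, s = -1 − 1·5 = -6, t = 4 − 1·(-19) = 23  (check: 272·(-6) + 71·23 = 1)
The row with r = 1 (the gcd) gives the Bezout coefficients s = -6, t = 23.
Result: 272 · (-6) + 71 · (23) = 1.

gcd(272, 71) = 1; s = -6, t = 23 (check: 272·(-6) + 71·23 = 1).


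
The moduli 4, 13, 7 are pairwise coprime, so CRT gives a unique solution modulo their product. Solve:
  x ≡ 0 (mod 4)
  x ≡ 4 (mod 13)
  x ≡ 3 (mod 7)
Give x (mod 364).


Moduli 4, 13, 7 are pairwise coprime; by CRT there is a unique solution modulo M = 4 · 13 · 7 = 364.
Solve pairwise, accumulating the modulus:
  Start with x ≡ 0 (mod 4).
  Combine with x ≡ 4 (mod 13): since gcd(4, 13) = 1, we get a unique residue mod 52.
    Write x = 0 + 4·t and substitute into x ≡ 4 (mod 13): 4·t ≡ 4 − 0 = 4 (mod 13).
    The inverse of 4 mod 13 is 10 (since 4·10 = 40 = 3·13 + 1), so t ≡ 10·4 = 40 ≡ 1 (mod 13).
    Then x = 0 + 4·1 = 4, valid modulo lcm(4, 13) = 52: x ≡ 4 (mod 52).
  Combine with x ≡ 3 (mod 7): since gcd(52, 7) = 1, we get a unique residue mod 364.
    Write x = 4 + 52·t and substitute into x ≡ 3 (mod 7): 52·t ≡ 3 − 4 = -1 (mod 7).
    Reduce coefficients mod 7: 3·t ≡ 6 (mod 7).
    The inverse of 3 mod 7 is 5 (since 3·5 = 15 = 2·7 + 1), so t ≡ 5·6 = 30 ≡ 2 (mod 7).
    Then x = 4 + 52·2 = 108, valid modulo lcm(52, 7) = 364: x ≡ 108 (mod 364).
Verify: 108 mod 4 = 0 ✓, 108 mod 13 = 4 ✓, 108 mod 7 = 3 ✓.

x ≡ 108 (mod 364).


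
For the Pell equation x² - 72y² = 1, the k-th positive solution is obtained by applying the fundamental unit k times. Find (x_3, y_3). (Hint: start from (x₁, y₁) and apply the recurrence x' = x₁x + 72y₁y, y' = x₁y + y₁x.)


Step 1: Find the fundamental solution (x₁, y₁) of x² - 72y² = 1.
  Expand √72 as a continued fraction. a₀ = ⌊√72⌋ = 8; iterate m_{k+1} = d_k·a_k − m_k, d_{k+1} = (72 − m_{k+1}²)/d_k, a_{k+1} = ⌊(a₀ + m_{k+1})/d_{k+1}⌋ (starting m₀ = 0, d₀ = 1), with convergents p_k = a_k·p_{k-1} + p_{k-2}, q_k = a_k·q_{k-1} + q_{k-2} (p₋₁ = 1, q₋₁ = 0):
  k = 0: a₀ = 8; p₀/q₀ = 8/1; p₀² − 72·q₀² = 64 − 72 = -8.
  k = 1: m = 8, d = 8, a = ⌊(8 + 8)/8⌋ = 2; p/q = (2·8 + 1)/(2·1 + 0) = 17/2; p² − 72·q² = 289 − 288 = 1.
  The first convergent with p² − 72·q² = 1 gives the fundamental solution (x₁, y₁) = (17, 2).
Step 2: Apply the recurrence (x_{n+1}, y_{n+1}) = (x₁x_n + 72y₁y_n, x₁y_n + y₁x_n) repeatedly.
  From (x_1, y_1) = (17, 2): x_2 = 17·17 + 72·2·2 = 577; y_2 = 17·2 + 2·17 = 68.
  From (x_2, y_2) = (577, 68): x_3 = 17·577 + 72·2·68 = 19601; y_3 = 17·68 + 2·577 = 2310.
Step 3: Verify x_3² - 72·y_3² = 384199201 - 384199200 = 1 (should be 1). ✓

(x_1, y_1) = (17, 2); (x_3, y_3) = (19601, 2310).


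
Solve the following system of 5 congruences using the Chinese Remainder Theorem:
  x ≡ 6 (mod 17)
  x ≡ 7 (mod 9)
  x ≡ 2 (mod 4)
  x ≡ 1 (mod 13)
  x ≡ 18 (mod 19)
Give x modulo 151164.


Product of moduli M = 17 · 9 · 4 · 13 · 19 = 151164.
Merge one congruence at a time:
  Start: x ≡ 6 (mod 17).
  Combine with x ≡ 7 (mod 9); new modulus lcm = 153.
    Write x = 6 + 17·t and substitute into x ≡ 7 (mod 9): 17·t ≡ 7 − 6 = 1 (mod 9).
    Reduce coefficients mod 9: 8·t ≡ 1 (mod 9).
    The inverse of 8 mod 9 is 8 (since 8·8 = 64 = 7·9 + 1), so t ≡ 8·1 = 8 ≡ 8 (mod 9).
    Then x = 6 + 17·8 = 142, valid modulo lcm(17, 9) = 153: x ≡ 142 (mod 153).
  Combine with x ≡ 2 (mod 4); new modulus lcm = 612.
    Write x = 142 + 153·t and substitute into x ≡ 2 (mod 4): 153·t ≡ 2 − 142 = -140 (mod 4).
    Reduce coefficients mod 4: 1·t ≡ 0 (mod 4).
    So t ≡ 0 (mod 4).
    Then x = 142 + 153·0 = 142, valid modulo lcm(153, 4) = 612: x ≡ 142 (mod 612).
  Combine with x ≡ 1 (mod 13); new modulus lcm = 7956.
    Write x = 142 + 612·t and substitute into x ≡ 1 (mod 13): 612·t ≡ 1 − 142 = -141 (mod 13).
    Reduce coefficients mod 13: 1·t ≡ 2 (mod 13).
    So t ≡ 2 (mod 13).
    Then x = 142 + 612·2 = 1366, valid modulo lcm(612, 13) = 7956: x ≡ 1366 (mod 7956).
  Combine with x ≡ 18 (mod 19); new modulus lcm = 151164.
    Write x = 1366 + 7956·t and substitute into x ≡ 18 (mod 19): 7956·t ≡ 18 − 1366 = -1348 (mod 19).
    Reduce coefficients mod 19: 14·t ≡ 1 (mod 19).
    The inverse of 14 mod 19 is 15 (since 14·15 = 210 = 11·19 + 1), so t ≡ 15·1 = 15 ≡ 15 (mod 19).
    Then x = 1366 + 7956·15 = 120706, valid modulo lcm(7956, 19) = 151164: x ≡ 120706 (mod 151164).
Verify against each original: 120706 mod 17 = 6, 120706 mod 9 = 7, 120706 mod 4 = 2, 120706 mod 13 = 1, 120706 mod 19 = 18.

x ≡ 120706 (mod 151164).


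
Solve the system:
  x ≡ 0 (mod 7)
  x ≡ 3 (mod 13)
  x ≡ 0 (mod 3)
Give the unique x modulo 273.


Moduli 7, 13, 3 are pairwise coprime; by CRT there is a unique solution modulo M = 7 · 13 · 3 = 273.
Solve pairwise, accumulating the modulus:
  Start with x ≡ 0 (mod 7).
  Combine with x ≡ 3 (mod 13): since gcd(7, 13) = 1, we get a unique residue mod 91.
    Write x = 0 + 7·t and substitute into x ≡ 3 (mod 13): 7·t ≡ 3 − 0 = 3 (mod 13).
    The inverse of 7 mod 13 is 2 (since 7·2 = 14 = 1·13 + 1), so t ≡ 2·3 = 6 ≡ 6 (mod 13).
    Then x = 0 + 7·6 = 42, valid modulo lcm(7, 13) = 91: x ≡ 42 (mod 91).
  Combine with x ≡ 0 (mod 3): since gcd(91, 3) = 1, we get a unique residue mod 273.
    Write x = 42 + 91·t and substitute into x ≡ 0 (mod 3): 91·t ≡ 0 − 42 = -42 (mod 3).
    Reduce coefficients mod 3: 1·t ≡ 0 (mod 3).
    So t ≡ 0 (mod 3).
    Then x = 42 + 91·0 = 42, valid modulo lcm(91, 3) = 273: x ≡ 42 (mod 273).
Verify: 42 mod 7 = 0 ✓, 42 mod 13 = 3 ✓, 42 mod 3 = 0 ✓.

x ≡ 42 (mod 273).


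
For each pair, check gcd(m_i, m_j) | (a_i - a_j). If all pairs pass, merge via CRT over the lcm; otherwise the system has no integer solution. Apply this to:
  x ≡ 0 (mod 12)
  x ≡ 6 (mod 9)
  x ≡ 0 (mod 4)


Moduli 12, 9, 4 are not pairwise coprime, so CRT works modulo lcm(m_i) when all pairwise compatibility conditions hold.
Pairwise compatibility: gcd(m_i, m_j) must divide a_i - a_j for every pair.
Merge one congruence at a time:
  Start: x ≡ 0 (mod 12).
  Combine with x ≡ 6 (mod 9): gcd(12, 9) = 3; 6 - 0 = 6, which IS divisible by 3, so compatible.
    Write x = 0 + 12·t and substitute into x ≡ 6 (mod 9): 12·t ≡ 6 − 0 = 6 (mod 9).
    Divide the congruence (and modulus) by g = 3: 4·t ≡ 2 (mod 3).
    Reduce coefficients mod 3: 1·t ≡ 2 (mod 3).
    So t ≡ 2 (mod 3).
    Then x = 0 + 12·2 = 24, valid modulo lcm(12, 9) = 36: x ≡ 24 (mod 36).
  Combine with x ≡ 0 (mod 4): gcd(36, 4) = 4; 0 - 24 = -24, which IS divisible by 4, so compatible.
    Write x = 24 + 36·t and substitute into x ≡ 0 (mod 4): 36·t ≡ 0 − 24 = -24 (mod 4).
    Divide the congruence (and modulus) by g = 4: 9·t ≡ -6 (mod 1).
    Modulo 1 every t works; take t = 0.
    Then x = 24 + 36·0 = 24, valid modulo lcm(36, 4) = 36: x ≡ 24 (mod 36).
Verify: 24 mod 12 = 0, 24 mod 9 = 6, 24 mod 4 = 0.

x ≡ 24 (mod 36).


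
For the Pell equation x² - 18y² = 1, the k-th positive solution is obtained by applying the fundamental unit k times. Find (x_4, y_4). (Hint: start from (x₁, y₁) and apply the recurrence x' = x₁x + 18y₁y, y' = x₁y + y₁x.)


Step 1: Find the fundamental solution (x₁, y₁) of x² - 18y² = 1.
  Expand √18 as a continued fraction. a₀ = ⌊√18⌋ = 4; iterate m_{k+1} = d_k·a_k − m_k, d_{k+1} = (18 − m_{k+1}²)/d_k, a_{k+1} = ⌊(a₀ + m_{k+1})/d_{k+1}⌋ (starting m₀ = 0, d₀ = 1), with convergents p_k = a_k·p_{k-1} + p_{k-2}, q_k = a_k·q_{k-1} + q_{k-2} (p₋₁ = 1, q₋₁ = 0):
  k = 0: a₀ = 4; p₀/q₀ = 4/1; p₀² − 18·q₀² = 16 − 18 = -2.
  k = 1: m = 4, d = 2, a = ⌊(4 + 4)/2⌋ = 4; p/q = (4·4 + 1)/(4·1 + 0) = 17/4; p² − 18·q² = 289 − 288 = 1.
  The first convergent with p² − 18·q² = 1 gives the fundamental solution (x₁, y₁) = (17, 4).
Step 2: Apply the recurrence (x_{n+1}, y_{n+1}) = (x₁x_n + 18y₁y_n, x₁y_n + y₁x_n) repeatedly.
  From (x_1, y_1) = (17, 4): x_2 = 17·17 + 18·4·4 = 577; y_2 = 17·4 + 4·17 = 136.
  From (x_2, y_2) = (577, 136): x_3 = 17·577 + 18·4·136 = 19601; y_3 = 17·136 + 4·577 = 4620.
  From (x_3, y_3) = (19601, 4620): x_4 = 17·19601 + 18·4·4620 = 665857; y_4 = 17·4620 + 4·19601 = 156944.
Step 3: Verify x_4² - 18·y_4² = 443365544449 - 443365544448 = 1 (should be 1). ✓

(x_1, y_1) = (17, 4); (x_4, y_4) = (665857, 156944).


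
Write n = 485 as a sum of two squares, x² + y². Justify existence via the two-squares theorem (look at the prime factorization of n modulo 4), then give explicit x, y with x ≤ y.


Step 1: Factor n = 485 = 5 · 97.
Step 2: Check the mod-4 condition on each prime factor: 5 ≡ 1 (mod 4), exponent 1; 97 ≡ 1 (mod 4), exponent 1.
All primes ≡ 3 (mod 4) appear to even exponent (or don't appear), so by the two-squares theorem n IS expressible as a sum of two squares.
Step 3: Build a representation. Here n = 5 · 97 is a product of primes ≡ 1 (mod 4). Each prime p ≡ 1 (mod 4) is itself a sum of two squares; find a² by testing p − a² for a perfect square:
  5: 5 − 1² = 4 = 2² ⇒ 5 = 1² + 2².
  97: 97 − 1² = 96, 97 − 2² = 93, 97 − 3² = 88, 97 − 4² = 81 = 9² ⇒ 97 = 4² + 9².
  Combine using the Brahmagupta–Fibonacci identity (a² + b²)(c² + d²) = (ac − bd)² + (ad + bc)² = (ac + bd)² + (ad − bc)²:
  5 · 97 = 485: from (1² + 2²)(4² + 9²), take (1·4 − 2·9, 1·9 + 2·4) = (4 − 18, 9 + 8) = (-14, 17); dropping signs (only squares matter) gives (14, 17); check 14² + 17² = 196 + 289 = 485 ✓.
Step 4: Order so x ≤ y and verify: 14² + 17² = 196 + 289 = 485 = n. ✓

n = 485 = 14² + 17² (one valid representation with x ≤ y).


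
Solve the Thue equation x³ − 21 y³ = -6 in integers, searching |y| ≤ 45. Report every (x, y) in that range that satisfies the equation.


The equation is x³ - 21y³ = -6. For fixed y, x³ = 21·y³ − 6, so a solution requires the RHS to be a perfect cube.
Strategy: iterate y from -45 to 45, compute RHS = 21·y³ − 6, and check whether it is a (positive or negative) perfect cube.
Check small values of y:
  y = 0: RHS = -6 is not a perfect cube.
  y = 1: RHS = 15 is not a perfect cube.
  y = -1: RHS = -27 = (-3)³ ⇒ x = -3 works.
  y = 2: RHS = 162 is not a perfect cube.
  y = -2: RHS = -174 is not a perfect cube.
  y = 3: RHS = 561 is not a perfect cube.
  y = -3: RHS = -573 is not a perfect cube.
Continuing the search up to |y| = 45 finds no further solutions beyond those listed.
Collected solutions: (-3, -1).

Solutions (with |y| ≤ 45): (-3, -1).


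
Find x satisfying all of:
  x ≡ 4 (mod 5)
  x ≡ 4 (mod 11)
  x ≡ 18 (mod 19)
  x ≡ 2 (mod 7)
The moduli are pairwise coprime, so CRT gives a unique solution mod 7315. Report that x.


Product of moduli M = 5 · 11 · 19 · 7 = 7315.
Merge one congruence at a time:
  Start: x ≡ 4 (mod 5).
  Combine with x ≡ 4 (mod 11); new modulus lcm = 55.
    Write x = 4 + 5·t and substitute into x ≡ 4 (mod 11): 5·t ≡ 4 − 4 = 0 (mod 11).
    The inverse of 5 mod 11 is 9 (since 5·9 = 45 = 4·11 + 1), so t ≡ 9·0 = 0 ≡ 0 (mod 11).
    Then x = 4 + 5·0 = 4, valid modulo lcm(5, 11) = 55: x ≡ 4 (mod 55).
  Combine with x ≡ 18 (mod 19); new modulus lcm = 1045.
    Write x = 4 + 55·t and substitute into x ≡ 18 (mod 19): 55·t ≡ 18 − 4 = 14 (mod 19).
    Reduce coefficients mod 19: 17·t ≡ 14 (mod 19).
    The inverse of 17 mod 19 is 9 (since 17·9 = 153 = 8·19 + 1), so t ≡ 9·14 = 126 ≡ 12 (mod 19).
    Then x = 4 + 55·12 = 664, valid modulo lcm(55, 19) = 1045: x ≡ 664 (mod 1045).
  Combine with x ≡ 2 (mod 7); new modulus lcm = 7315.
    Write x = 664 + 1045·t and substitute into x ≡ 2 (mod 7): 1045·t ≡ 2 − 664 = -662 (mod 7).
    Reduce coefficients mod 7: 2·t ≡ 3 (mod 7).
    The inverse of 2 mod 7 is 4 (since 2·4 = 8 = 1·7 + 1), so t ≡ 4·3 = 12 ≡ 5 (mod 7).
    Then x = 664 + 1045·5 = 5889, valid modulo lcm(1045, 7) = 7315: x ≡ 5889 (mod 7315).
Verify against each original: 5889 mod 5 = 4, 5889 mod 11 = 4, 5889 mod 19 = 18, 5889 mod 7 = 2.

x ≡ 5889 (mod 7315).


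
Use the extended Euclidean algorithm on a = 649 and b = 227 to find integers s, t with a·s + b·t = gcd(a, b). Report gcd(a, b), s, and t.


Euclidean algorithm on (649, 227) — divide until remainder is 0:
  649 = 2 · 227 + 195
  227 = 1 · 195 + 32
  195 = 6 · 32 + 3
  32 = 10 · 3 + 2
  3 = 1 · 2 + 1
  2 = 2 · 1 + 0
gcd(649, 227) = 1.
Track Bezout coefficients alongside the remainders: start with r₀ = 649 = a·1 + b·0 (s = 1, t = 0) and r₁ = 227 = a·0 + b·1 (s = 0, t = 1); each new remainder r_{k+1} = r_{k-1} − q_k·r_k inherits s_{k+1} = s_{k-1} − q_k·s_k, t_{k+1} = t_{k-1} − q_k·t_k, so r_k = a·s_k + b·t_k at every step:
  q = 2: r = 195, s = 1 − 2·0 = 1, t = 0 − 2·1 = -2  (check: 649·1 + 227·(-2) = 195)
  q = 1: r = 32, s = 0 − 1·1 = -1, t = 1 − 1·(-2) = 3  (check: 649·(-1) + 227·3 = 32)
  q = 6: r = 3, s = 1 − 6·(-1) = 7, t = -2 − 6·3 = -20  (check: 649·7 + 227·(-20) = 3)
  q = 10: r = 2, s = -1 − 10·7 = -71, t = 3 − 10·(-20) = 203  (check: 649·(-71) + 227·203 = 2)
  q = 1: r = 1, s = 7 − 1·(-71) = 78, t = -20 − 1·203 = -223  (check: 649·78 + 227·(-223) = 1)
The row with r = 1 (the gcd) gives the Bezout coefficients s = 78, t = -223.
Result: 649 · (78) + 227 · (-223) = 1.

gcd(649, 227) = 1; s = 78, t = -223 (check: 649·78 + 227·(-223) = 1).


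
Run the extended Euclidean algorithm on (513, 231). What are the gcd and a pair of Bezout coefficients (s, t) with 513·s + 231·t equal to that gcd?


Euclidean algorithm on (513, 231) — divide until remainder is 0:
  513 = 2 · 231 + 51
  231 = 4 · 51 + 27
  51 = 1 · 27 + 24
  27 = 1 · 24 + 3
  24 = 8 · 3 + 0
gcd(513, 231) = 3.
Track Bezout coefficients alongside the remainders: start with r₀ = 513 = a·1 + b·0 (s = 1, t = 0) and r₁ = 231 = a·0 + b·1 (s = 0, t = 1); each new remainder r_{k+1} = r_{k-1} − q_k·r_k inherits s_{k+1} = s_{k-1} − q_k·s_k, t_{k+1} = t_{k-1} − q_k·t_k, so r_k = a·s_k + b·t_k at every step:
  q = 2: r = 51, s = 1 − 2·0 = 1, t = 0 − 2·1 = -2  (check: 513·1 + 231·(-2) = 51)
  q = 4: r = 27, s = 0 − 4·1 = -4, t = 1 − 4·(-2) = 9  (check: 513·(-4) + 231·9 = 27)
  q = 1: r = 24, s = 1 − 1·(-4) = 5, t = -2 − 1·9 = -11  (check: 513·5 + 231·(-11) = 24)
  q = 1: r = 3, s = -4 − 1·5 = -9, t = 9 − 1·(-11) = 20  (check: 513·(-9) + 231·20 = 3)
The row with r = 3 (the gcd) gives the Bezout coefficients s = -9, t = 20.
Result: 513 · (-9) + 231 · (20) = 3.

gcd(513, 231) = 3; s = -9, t = 20 (check: 513·(-9) + 231·20 = 3).


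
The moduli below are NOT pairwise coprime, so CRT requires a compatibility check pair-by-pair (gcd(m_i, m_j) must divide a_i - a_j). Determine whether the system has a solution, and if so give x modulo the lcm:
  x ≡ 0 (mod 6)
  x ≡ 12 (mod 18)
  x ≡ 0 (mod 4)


Moduli 6, 18, 4 are not pairwise coprime, so CRT works modulo lcm(m_i) when all pairwise compatibility conditions hold.
Pairwise compatibility: gcd(m_i, m_j) must divide a_i - a_j for every pair.
Merge one congruence at a time:
  Start: x ≡ 0 (mod 6).
  Combine with x ≡ 12 (mod 18): gcd(6, 18) = 6; 12 - 0 = 12, which IS divisible by 6, so compatible.
    Write x = 0 + 6·t and substitute into x ≡ 12 (mod 18): 6·t ≡ 12 − 0 = 12 (mod 18).
    Divide the congruence (and modulus) by g = 6: 1·t ≡ 2 (mod 3).
    So t ≡ 2 (mod 3).
    Then x = 0 + 6·2 = 12, valid modulo lcm(6, 18) = 18: x ≡ 12 (mod 18).
  Combine with x ≡ 0 (mod 4): gcd(18, 4) = 2; 0 - 12 = -12, which IS divisible by 2, so compatible.
    Write x = 12 + 18·t and substitute into x ≡ 0 (mod 4): 18·t ≡ 0 − 12 = -12 (mod 4).
    Divide the congruence (and modulus) by g = 2: 9·t ≡ -6 (mod 2).
    Reduce coefficients mod 2: 1·t ≡ 0 (mod 2).
    So t ≡ 0 (mod 2).
    Then x = 12 + 18·0 = 12, valid modulo lcm(18, 4) = 36: x ≡ 12 (mod 36).
Verify: 12 mod 6 = 0, 12 mod 18 = 12, 12 mod 4 = 0.

x ≡ 12 (mod 36).


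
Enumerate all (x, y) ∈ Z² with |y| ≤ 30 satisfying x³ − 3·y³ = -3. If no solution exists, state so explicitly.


The equation is x³ - 3y³ = -3. For fixed y, x³ = 3·y³ − 3, so a solution requires the RHS to be a perfect cube.
Strategy: iterate y from -30 to 30, compute RHS = 3·y³ − 3, and check whether it is a (positive or negative) perfect cube.
Check small values of y:
  y = 0: RHS = -3 is not a perfect cube.
  y = 1: RHS = 0 = (0)³ ⇒ x = 0 works.
  y = -1: RHS = -6 is not a perfect cube.
  y = 2: RHS = 21 is not a perfect cube.
  y = -2: RHS = -27 = (-3)³ ⇒ x = -3 works.
  y = 3: RHS = 78 is not a perfect cube.
  y = -3: RHS = -84 is not a perfect cube.
Continuing the search up to |y| = 30 finds no further solutions beyond those listed.
Collected solutions: (0, 1), (-3, -2).

Solutions (with |y| ≤ 30): (0, 1), (-3, -2).


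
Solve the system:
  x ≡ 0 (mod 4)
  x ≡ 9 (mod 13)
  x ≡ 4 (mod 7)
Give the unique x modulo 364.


Moduli 4, 13, 7 are pairwise coprime; by CRT there is a unique solution modulo M = 4 · 13 · 7 = 364.
Solve pairwise, accumulating the modulus:
  Start with x ≡ 0 (mod 4).
  Combine with x ≡ 9 (mod 13): since gcd(4, 13) = 1, we get a unique residue mod 52.
    Write x = 0 + 4·t and substitute into x ≡ 9 (mod 13): 4·t ≡ 9 − 0 = 9 (mod 13).
    The inverse of 4 mod 13 is 10 (since 4·10 = 40 = 3·13 + 1), so t ≡ 10·9 = 90 ≡ 12 (mod 13).
    Then x = 0 + 4·12 = 48, valid modulo lcm(4, 13) = 52: x ≡ 48 (mod 52).
  Combine with x ≡ 4 (mod 7): since gcd(52, 7) = 1, we get a unique residue mod 364.
    Write x = 48 + 52·t and substitute into x ≡ 4 (mod 7): 52·t ≡ 4 − 48 = -44 (mod 7).
    Reduce coefficients mod 7: 3·t ≡ 5 (mod 7).
    The inverse of 3 mod 7 is 5 (since 3·5 = 15 = 2·7 + 1), so t ≡ 5·5 = 25 ≡ 4 (mod 7).
    Then x = 48 + 52·4 = 256, valid modulo lcm(52, 7) = 364: x ≡ 256 (mod 364).
Verify: 256 mod 4 = 0 ✓, 256 mod 13 = 9 ✓, 256 mod 7 = 4 ✓.

x ≡ 256 (mod 364).


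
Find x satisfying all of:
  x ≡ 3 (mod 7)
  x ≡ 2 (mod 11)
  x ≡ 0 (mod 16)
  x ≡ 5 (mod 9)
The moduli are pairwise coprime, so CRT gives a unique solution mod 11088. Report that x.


Product of moduli M = 7 · 11 · 16 · 9 = 11088.
Merge one congruence at a time:
  Start: x ≡ 3 (mod 7).
  Combine with x ≡ 2 (mod 11); new modulus lcm = 77.
    Write x = 3 + 7·t and substitute into x ≡ 2 (mod 11): 7·t ≡ 2 − 3 = -1 (mod 11).
    Reduce coefficients mod 11: 7·t ≡ 10 (mod 11).
    The inverse of 7 mod 11 is 8 (since 7·8 = 56 = 5·11 + 1), so t ≡ 8·10 = 80 ≡ 3 (mod 11).
    Then x = 3 + 7·3 = 24, valid modulo lcm(7, 11) = 77: x ≡ 24 (mod 77).
  Combine with x ≡ 0 (mod 16); new modulus lcm = 1232.
    Write x = 24 + 77·t and substitute into x ≡ 0 (mod 16): 77·t ≡ 0 − 24 = -24 (mod 16).
    Reduce coefficients mod 16: 13·t ≡ 8 (mod 16).
    The inverse of 13 mod 16 is 5 (since 13·5 = 65 = 4·16 + 1), so t ≡ 5·8 = 40 ≡ 8 (mod 16).
    Then x = 24 + 77·8 = 640, valid modulo lcm(77, 16) = 1232: x ≡ 640 (mod 1232).
  Combine with x ≡ 5 (mod 9); new modulus lcm = 11088.
    Write x = 640 + 1232·t and substitute into x ≡ 5 (mod 9): 1232·t ≡ 5 − 640 = -635 (mod 9).
    Reduce coefficients mod 9: 8·t ≡ 4 (mod 9).
    The inverse of 8 mod 9 is 8 (since 8·8 = 64 = 7·9 + 1), so t ≡ 8·4 = 32 ≡ 5 (mod 9).
    Then x = 640 + 1232·5 = 6800, valid modulo lcm(1232, 9) = 11088: x ≡ 6800 (mod 11088).
Verify against each original: 6800 mod 7 = 3, 6800 mod 11 = 2, 6800 mod 16 = 0, 6800 mod 9 = 5.

x ≡ 6800 (mod 11088).


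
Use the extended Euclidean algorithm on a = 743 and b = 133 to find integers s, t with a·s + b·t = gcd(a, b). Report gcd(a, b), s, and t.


Euclidean algorithm on (743, 133) — divide until remainder is 0:
  743 = 5 · 133 + 78
  133 = 1 · 78 + 55
  78 = 1 · 55 + 23
  55 = 2 · 23 + 9
  23 = 2 · 9 + 5
  9 = 1 · 5 + 4
  5 = 1 · 4 + 1
  4 = 4 · 1 + 0
gcd(743, 133) = 1.
Track Bezout coefficients alongside the remainders: start with r₀ = 743 = a·1 + b·0 (s = 1, t = 0) and r₁ = 133 = a·0 + b·1 (s = 0, t = 1); each new remainder r_{k+1} = r_{k-1} − q_k·r_k inherits s_{k+1} = s_{k-1} − q_k·s_k, t_{k+1} = t_{k-1} − q_k·t_k, so r_k = a·s_k + b·t_k at every step:
  q = 5: r = 78, s = 1 − 5·0 = 1, t = 0 − 5·1 = -5  (check: 743·1 + 133·(-5) = 78)
  q = 1: r = 55, s = 0 − 1·1 = -1, t = 1 − 1·(-5) = 6  (check: 743·(-1) + 133·6 = 55)
  q = 1: r = 23, s = 1 − 1·(-1) = 2, t = -5 − 1·6 = -11  (check: 743·2 + 133·(-11) = 23)
  q = 2: r = 9, s = -1 − 2·2 = -5, t = 6 − 2·(-11) = 28  (check: 743·(-5) + 133·28 = 9)
  q = 2: r = 5, s = 2 − 2·(-5) = 12, t = -11 − 2·28 = -67  (check: 743·12 + 133·(-67) = 5)
  q = 1: r = 4, s = -5 − 1·12 = -17, t = 28 − 1·(-67) = 95  (check: 743·(-17) + 133·95 = 4)
  q = 1: r = 1, s = 12 − 1·(-17) = 29, t = -67 − 1·95 = -162  (check: 743·29 + 133·(-162) = 1)
The row with r = 1 (the gcd) gives the Bezout coefficients s = 29, t = -162.
Result: 743 · (29) + 133 · (-162) = 1.

gcd(743, 133) = 1; s = 29, t = -162 (check: 743·29 + 133·(-162) = 1).


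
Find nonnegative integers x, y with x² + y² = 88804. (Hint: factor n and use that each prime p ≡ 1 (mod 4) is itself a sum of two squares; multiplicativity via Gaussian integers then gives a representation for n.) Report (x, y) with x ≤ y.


Step 1: Factor n = 88804 = 2^2 · 149^2.
Step 2: Check the mod-4 condition on each prime factor: 2 = 2 (special); 149 ≡ 1 (mod 4), exponent 2.
All primes ≡ 3 (mod 4) appear to even exponent (or don't appear), so by the two-squares theorem n IS expressible as a sum of two squares.
Step 3: Build a representation. Group n = k² · m with k = 2 and m = 149 · 149 = 22201 (a product of primes ≡ 1 (mod 4)); a representation of m scales to one of n via (k·x)² + (k·y)² = k²(x² + y²). Each prime p ≡ 1 (mod 4) is itself a sum of two squares; find a² by testing p − a² for a perfect square:
  149: 149 − 1² = 148, 149 − 2² = 145, 149 − 3² = 140, 149 − 4² = 133, 149 − 5² = 124, 149 − 6² = 113, 149 − 7² = 100 = 10² ⇒ 149 = 7² + 10².
  Combine using the Brahmagupta–Fibonacci identity (a² + b²)(c² + d²) = (ac − bd)² + (ad + bc)² = (ac + bd)² + (ad − bc)²:
  149 · 149 = 22201: from (7² + 10²)(7² + 10²), take (7·7 − 10·10, 7·10 + 10·7) = (49 − 100, 70 + 70) = (-51, 140); dropping signs (only squares matter) gives (51, 140); check 51² + 140² = 2601 + 19600 = 22201 ✓.
  Scale by k = 2: (2·51, 2·140) = (102, 280).
Step 4: Order so x ≤ y and verify: 102² + 280² = 10404 + 78400 = 88804 = n. ✓

n = 88804 = 102² + 280² (one valid representation with x ≤ y).


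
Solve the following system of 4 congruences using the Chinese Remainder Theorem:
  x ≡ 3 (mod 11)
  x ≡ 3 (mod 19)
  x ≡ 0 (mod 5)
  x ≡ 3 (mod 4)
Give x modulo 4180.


Product of moduli M = 11 · 19 · 5 · 4 = 4180.
Merge one congruence at a time:
  Start: x ≡ 3 (mod 11).
  Combine with x ≡ 3 (mod 19); new modulus lcm = 209.
    Write x = 3 + 11·t and substitute into x ≡ 3 (mod 19): 11·t ≡ 3 − 3 = 0 (mod 19).
    The inverse of 11 mod 19 is 7 (since 11·7 = 77 = 4·19 + 1), so t ≡ 7·0 = 0 ≡ 0 (mod 19).
    Then x = 3 + 11·0 = 3, valid modulo lcm(11, 19) = 209: x ≡ 3 (mod 209).
  Combine with x ≡ 0 (mod 5); new modulus lcm = 1045.
    Write x = 3 + 209·t and substitute into x ≡ 0 (mod 5): 209·t ≡ 0 − 3 = -3 (mod 5).
    Reduce coefficients mod 5: 4·t ≡ 2 (mod 5).
    The inverse of 4 mod 5 is 4 (since 4·4 = 16 = 3·5 + 1), so t ≡ 4·2 = 8 ≡ 3 (mod 5).
    Then x = 3 + 209·3 = 630, valid modulo lcm(209, 5) = 1045: x ≡ 630 (mod 1045).
  Combine with x ≡ 3 (mod 4); new modulus lcm = 4180.
    Write x = 630 + 1045·t and substitute into x ≡ 3 (mod 4): 1045·t ≡ 3 − 630 = -627 (mod 4).
    Reduce coefficients mod 4: 1·t ≡ 1 (mod 4).
    So t ≡ 1 (mod 4).
    Then x = 630 + 1045·1 = 1675, valid modulo lcm(1045, 4) = 4180: x ≡ 1675 (mod 4180).
Verify against each original: 1675 mod 11 = 3, 1675 mod 19 = 3, 1675 mod 5 = 0, 1675 mod 4 = 3.

x ≡ 1675 (mod 4180).


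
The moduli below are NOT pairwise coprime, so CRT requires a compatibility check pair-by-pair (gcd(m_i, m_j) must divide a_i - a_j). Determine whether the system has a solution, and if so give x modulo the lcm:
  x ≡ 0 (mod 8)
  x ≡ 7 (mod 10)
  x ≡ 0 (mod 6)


Moduli 8, 10, 6 are not pairwise coprime, so CRT works modulo lcm(m_i) when all pairwise compatibility conditions hold.
Pairwise compatibility: gcd(m_i, m_j) must divide a_i - a_j for every pair.
Merge one congruence at a time:
  Start: x ≡ 0 (mod 8).
  Combine with x ≡ 7 (mod 10): gcd(8, 10) = 2, and 7 - 0 = 7 is NOT divisible by 2.
    ⇒ system is inconsistent (no integer solution).

No solution (the system is inconsistent).


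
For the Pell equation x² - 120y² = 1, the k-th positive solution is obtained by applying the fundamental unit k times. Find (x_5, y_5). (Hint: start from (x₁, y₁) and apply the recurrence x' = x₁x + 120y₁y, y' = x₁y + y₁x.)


Step 1: Find the fundamental solution (x₁, y₁) of x² - 120y² = 1.
  Expand √120 as a continued fraction. a₀ = ⌊√120⌋ = 10; iterate m_{k+1} = d_k·a_k − m_k, d_{k+1} = (120 − m_{k+1}²)/d_k, a_{k+1} = ⌊(a₀ + m_{k+1})/d_{k+1}⌋ (starting m₀ = 0, d₀ = 1), with convergents p_k = a_k·p_{k-1} + p_{k-2}, q_k = a_k·q_{k-1} + q_{k-2} (p₋₁ = 1, q₋₁ = 0):
  k = 0: a₀ = 10; p₀/q₀ = 10/1; p₀² − 120·q₀² = 100 − 120 = -20.
  k = 1: m = 10, d = 20, a = ⌊(10 + 10)/20⌋ = 1; p/q = (1·10 + 1)/(1·1 + 0) = 11/1; p² − 120·q² = 121 − 120 = 1.
  The first convergent with p² − 120·q² = 1 gives the fundamental solution (x₁, y₁) = (11, 1).
Step 2: Apply the recurrence (x_{n+1}, y_{n+1}) = (x₁x_n + 120y₁y_n, x₁y_n + y₁x_n) repeatedly.
  From (x_1, y_1) = (11, 1): x_2 = 11·11 + 120·1·1 = 241; y_2 = 11·1 + 1·11 = 22.
  From (x_2, y_2) = (241, 22): x_3 = 11·241 + 120·1·22 = 5291; y_3 = 11·22 + 1·241 = 483.
  From (x_3, y_3) = (5291, 483): x_4 = 11·5291 + 120·1·483 = 116161; y_4 = 11·483 + 1·5291 = 10604.
  From (x_4, y_4) = (116161, 10604): x_5 = 11·116161 + 120·1·10604 = 2550251; y_5 = 11·10604 + 1·116161 = 232805.
Step 3: Verify x_5² - 120·y_5² = 6503780163001 - 6503780163000 = 1 (should be 1). ✓

(x_1, y_1) = (11, 1); (x_5, y_5) = (2550251, 232805).


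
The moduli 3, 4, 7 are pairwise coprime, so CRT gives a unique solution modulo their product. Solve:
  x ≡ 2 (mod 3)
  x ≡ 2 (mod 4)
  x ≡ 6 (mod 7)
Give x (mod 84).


Moduli 3, 4, 7 are pairwise coprime; by CRT there is a unique solution modulo M = 3 · 4 · 7 = 84.
Solve pairwise, accumulating the modulus:
  Start with x ≡ 2 (mod 3).
  Combine with x ≡ 2 (mod 4): since gcd(3, 4) = 1, we get a unique residue mod 12.
    Write x = 2 + 3·t and substitute into x ≡ 2 (mod 4): 3·t ≡ 2 − 2 = 0 (mod 4).
    The inverse of 3 mod 4 is 3 (since 3·3 = 9 = 2·4 + 1), so t ≡ 3·0 = 0 ≡ 0 (mod 4).
    Then x = 2 + 3·0 = 2, valid modulo lcm(3, 4) = 12: x ≡ 2 (mod 12).
  Combine with x ≡ 6 (mod 7): since gcd(12, 7) = 1, we get a unique residue mod 84.
    Write x = 2 + 12·t and substitute into x ≡ 6 (mod 7): 12·t ≡ 6 − 2 = 4 (mod 7).
    Reduce coefficients mod 7: 5·t ≡ 4 (mod 7).
    The inverse of 5 mod 7 is 3 (since 5·3 = 15 = 2·7 + 1), so t ≡ 3·4 = 12 ≡ 5 (mod 7).
    Then x = 2 + 12·5 = 62, valid modulo lcm(12, 7) = 84: x ≡ 62 (mod 84).
Verify: 62 mod 3 = 2 ✓, 62 mod 4 = 2 ✓, 62 mod 7 = 6 ✓.

x ≡ 62 (mod 84).


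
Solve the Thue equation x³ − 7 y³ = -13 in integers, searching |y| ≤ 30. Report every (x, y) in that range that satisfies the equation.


The equation is x³ - 7y³ = -13. For fixed y, x³ = 7·y³ − 13, so a solution requires the RHS to be a perfect cube.
Strategy: iterate y from -30 to 30, compute RHS = 7·y³ − 13, and check whether it is a (positive or negative) perfect cube.
Check small values of y:
  y = 0: RHS = -13 is not a perfect cube.
  y = 1: RHS = -6 is not a perfect cube.
  y = -1: RHS = -20 is not a perfect cube.
  y = 2: RHS = 43 is not a perfect cube.
  y = -2: RHS = -69 is not a perfect cube.
  y = 3: RHS = 176 is not a perfect cube.
  y = -3: RHS = -202 is not a perfect cube.
Continuing the search up to |y| = 30 finds no solutions either.
No (x, y) in the scanned range satisfies the equation.

No integer solutions with |y| ≤ 30.


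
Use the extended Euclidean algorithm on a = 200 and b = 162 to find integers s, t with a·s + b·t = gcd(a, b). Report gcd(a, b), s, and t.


Euclidean algorithm on (200, 162) — divide until remainder is 0:
  200 = 1 · 162 + 38
  162 = 4 · 38 + 10
  38 = 3 · 10 + 8
  10 = 1 · 8 + 2
  8 = 4 · 2 + 0
gcd(200, 162) = 2.
Track Bezout coefficients alongside the remainders: start with r₀ = 200 = a·1 + b·0 (s = 1, t = 0) and r₁ = 162 = a·0 + b·1 (s = 0, t = 1); each new remainder r_{k+1} = r_{k-1} − q_k·r_k inherits s_{k+1} = s_{k-1} − q_k·s_k, t_{k+1} = t_{k-1} − q_k·t_k, so r_k = a·s_k + b·t_k at every step:
  q = 1: r = 38, s = 1 − 1·0 = 1, t = 0 − 1·1 = -1  (check: 200·1 + 162·(-1) = 38)
  q = 4: r = 10, s = 0 − 4·1 = -4, t = 1 − 4·(-1) = 5  (check: 200·(-4) + 162·5 = 10)
  q = 3: r = 8, s = 1 − 3·(-4) = 13, t = -1 − 3·5 = -16  (check: 200·13 + 162·(-16) = 8)
  q = 1: r = 2, s = -4 − 1·13 = -17, t = 5 − 1·(-16) = 21  (check: 200·(-17) + 162·21 = 2)
The row with r = 2 (the gcd) gives the Bezout coefficients s = -17, t = 21.
Result: 200 · (-17) + 162 · (21) = 2.

gcd(200, 162) = 2; s = -17, t = 21 (check: 200·(-17) + 162·21 = 2).


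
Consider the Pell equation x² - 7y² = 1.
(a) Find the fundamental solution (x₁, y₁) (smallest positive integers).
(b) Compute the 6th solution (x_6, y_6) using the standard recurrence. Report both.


Step 1: Find the fundamental solution (x₁, y₁) of x² - 7y² = 1.
  Expand √7 as a continued fraction. a₀ = ⌊√7⌋ = 2; iterate m_{k+1} = d_k·a_k − m_k, d_{k+1} = (7 − m_{k+1}²)/d_k, a_{k+1} = ⌊(a₀ + m_{k+1})/d_{k+1}⌋ (starting m₀ = 0, d₀ = 1), with convergents p_k = a_k·p_{k-1} + p_{k-2}, q_k = a_k·q_{k-1} + q_{k-2} (p₋₁ = 1, q₋₁ = 0):
  k = 0: a₀ = 2; p₀/q₀ = 2/1; p₀² − 7·q₀² = 4 − 7 = -3.
  k = 1: m = 2, d = 3, a = ⌊(2 + 2)/3⌋ = 1; p/q = (1·2 + 1)/(1·1 + 0) = 3/1; p² − 7·q² = 9 − 7 = 2.
  k = 2: m = 1, d = 2, a = ⌊(2 + 1)/2⌋ = 1; p/q = (1·3 + 2)/(1·1 + 1) = 5/2; p² − 7·q² = 25 − 28 = -3.
  k = 3: m = 1, d = 3, a = ⌊(2 + 1)/3⌋ = 1; p/q = (1·5 + 3)/(1·2 + 1) = 8/3; p² − 7·q² = 64 − 63 = 1.
  The first convergent with p² − 7·q² = 1 gives the fundamental solution (x₁, y₁) = (8, 3).
Step 2: Apply the recurrence (x_{n+1}, y_{n+1}) = (x₁x_n + 7y₁y_n, x₁y_n + y₁x_n) repeatedly.
  From (x_1, y_1) = (8, 3): x_2 = 8·8 + 7·3·3 = 127; y_2 = 8·3 + 3·8 = 48.
  From (x_2, y_2) = (127, 48): x_3 = 8·127 + 7·3·48 = 2024; y_3 = 8·48 + 3·127 = 765.
  From (x_3, y_3) = (2024, 765): x_4 = 8·2024 + 7·3·765 = 32257; y_4 = 8·765 + 3·2024 = 12192.
  From (x_4, y_4) = (32257, 12192): x_5 = 8·32257 + 7·3·12192 = 514088; y_5 = 8·12192 + 3·32257 = 194307.
  From (x_5, y_5) = (514088, 194307): x_6 = 8·514088 + 7·3·194307 = 8193151; y_6 = 8·194307 + 3·514088 = 3096720.
Step 3: Verify x_6² - 7·y_6² = 67127723308801 - 67127723308800 = 1 (should be 1). ✓

(x_1, y_1) = (8, 3); (x_6, y_6) = (8193151, 3096720).


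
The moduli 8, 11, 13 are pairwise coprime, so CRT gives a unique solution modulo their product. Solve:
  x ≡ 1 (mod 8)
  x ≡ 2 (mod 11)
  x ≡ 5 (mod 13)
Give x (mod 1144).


Moduli 8, 11, 13 are pairwise coprime; by CRT there is a unique solution modulo M = 8 · 11 · 13 = 1144.
Solve pairwise, accumulating the modulus:
  Start with x ≡ 1 (mod 8).
  Combine with x ≡ 2 (mod 11): since gcd(8, 11) = 1, we get a unique residue mod 88.
    Write x = 1 + 8·t and substitute into x ≡ 2 (mod 11): 8·t ≡ 2 − 1 = 1 (mod 11).
    The inverse of 8 mod 11 is 7 (since 8·7 = 56 = 5·11 + 1), so t ≡ 7·1 = 7 ≡ 7 (mod 11).
    Then x = 1 + 8·7 = 57, valid modulo lcm(8, 11) = 88: x ≡ 57 (mod 88).
  Combine with x ≡ 5 (mod 13): since gcd(88, 13) = 1, we get a unique residue mod 1144.
    Write x = 57 + 88·t and substitute into x ≡ 5 (mod 13): 88·t ≡ 5 − 57 = -52 (mod 13).
    Reduce coefficients mod 13: 10·t ≡ 0 (mod 13).
    The inverse of 10 mod 13 is 4 (since 10·4 = 40 = 3·13 + 1), so t ≡ 4·0 = 0 ≡ 0 (mod 13).
    Then x = 57 + 88·0 = 57, valid modulo lcm(88, 13) = 1144: x ≡ 57 (mod 1144).
Verify: 57 mod 8 = 1 ✓, 57 mod 11 = 2 ✓, 57 mod 13 = 5 ✓.

x ≡ 57 (mod 1144).
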